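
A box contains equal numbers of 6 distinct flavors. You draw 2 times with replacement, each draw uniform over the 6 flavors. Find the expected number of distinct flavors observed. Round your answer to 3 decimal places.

1.833

Let Xⱼ=1 if type j appears at least once. P(Xⱼ=1) = 1 − ((6−1)/6)^2 = 11/36.
E[#distinct] = 6·11/36 = 11/6.
≈ 1.833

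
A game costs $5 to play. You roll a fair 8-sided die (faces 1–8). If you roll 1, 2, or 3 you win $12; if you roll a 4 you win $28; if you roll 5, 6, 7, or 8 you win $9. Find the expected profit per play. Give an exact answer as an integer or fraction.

E[payout] = (1/2)·9 + (3/8)·12 + (1/8)·28 = 25/2
Expected profit = 25/2 − 5 = 15/2

15/2 dollars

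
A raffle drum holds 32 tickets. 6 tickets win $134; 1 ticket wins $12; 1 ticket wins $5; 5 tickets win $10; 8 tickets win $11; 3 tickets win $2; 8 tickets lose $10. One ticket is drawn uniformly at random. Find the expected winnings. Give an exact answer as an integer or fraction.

885/32 dollars

E[payout] = (6/32)·134 + (1/32)·12 + (1/32)·5 + (5/32)·10 + (8/32)·11 + (3/32)·2 + (8/32)·(-10) = 885/32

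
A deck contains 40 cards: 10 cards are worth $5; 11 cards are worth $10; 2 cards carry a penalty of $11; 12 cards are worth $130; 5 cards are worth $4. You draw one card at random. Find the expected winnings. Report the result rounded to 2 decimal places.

$42.95

E[payout] = (10/40)·5 + (11/40)·10 + (2/40)·(-11) + (12/40)·130 + (5/40)·4 = 859/20
≈ $42.95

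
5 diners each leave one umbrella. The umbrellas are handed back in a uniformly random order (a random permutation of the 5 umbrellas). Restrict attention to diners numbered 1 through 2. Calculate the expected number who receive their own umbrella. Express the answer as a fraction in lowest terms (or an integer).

2/5

Let Xᵢ = 1 if person i gets their own umbrella. For each i, P(Xᵢ=1) = 1/5.
By linearity of expectation, E[X₁+…+X_2] = 2·(1/5) = 2/5.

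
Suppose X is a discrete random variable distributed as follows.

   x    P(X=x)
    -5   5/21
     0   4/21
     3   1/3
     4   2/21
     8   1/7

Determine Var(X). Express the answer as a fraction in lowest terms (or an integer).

E[X] = (5/21)·(-5) + (4/21)·0 + (1/3)·3 + (2/21)·4 + (1/7)·8 = 4/3
E[X²] = (5/21)·25 + (4/21)·0 + (1/3)·9 + (2/21)·16 + (1/7)·64 = 412/21
Var(X) = 412/21 − (4/3)² = 1124/63

1124/63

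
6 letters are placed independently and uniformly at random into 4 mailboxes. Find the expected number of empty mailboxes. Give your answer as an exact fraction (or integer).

729/1024

Let Xⱼ=1 if mailbox j is empty. P(Xⱼ=1) = ((4-1)/4)^6 = 729/4096.
By linearity, E[#empty] = 4·729/4096 = 729/1024.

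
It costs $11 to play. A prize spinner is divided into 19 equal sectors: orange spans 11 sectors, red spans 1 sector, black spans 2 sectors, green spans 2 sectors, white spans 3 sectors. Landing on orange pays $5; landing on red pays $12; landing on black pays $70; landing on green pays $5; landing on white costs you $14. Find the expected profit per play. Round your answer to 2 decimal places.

E[payout] = (11/19)·5 + (1/19)·12 + (2/19)·70 + (2/19)·5 + (3/19)·(-14) = 175/19
Expected profit = 175/19 − 11 = -34/19 ≈ -$1.79

-$1.79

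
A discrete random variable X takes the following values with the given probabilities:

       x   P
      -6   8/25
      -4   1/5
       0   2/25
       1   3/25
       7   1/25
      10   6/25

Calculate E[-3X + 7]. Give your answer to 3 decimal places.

6.760

E[-3x+7] = (8/25)·25 + (1/5)·19 + (2/25)·7 + (3/25)·4 + (1/25)·(-14) + (6/25)·(-23)
     = 169/25 ≈ 6.760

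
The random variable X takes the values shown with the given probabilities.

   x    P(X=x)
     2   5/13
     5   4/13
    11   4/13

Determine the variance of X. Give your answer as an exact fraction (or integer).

E[X] = (5/13)·2 + (4/13)·5 + (4/13)·11 = 74/13
E[X²] = (5/13)·4 + (4/13)·25 + (4/13)·121 = 604/13
Var(X) = 604/13 − (74/13)² = 2376/169

2376/169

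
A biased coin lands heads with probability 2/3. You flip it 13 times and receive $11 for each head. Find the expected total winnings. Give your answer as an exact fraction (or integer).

E[#heads] = 13·2/3 = 26/3 (linearity over flips).
E[winnings] = 11·26/3 = 286/3.

286/3 dollars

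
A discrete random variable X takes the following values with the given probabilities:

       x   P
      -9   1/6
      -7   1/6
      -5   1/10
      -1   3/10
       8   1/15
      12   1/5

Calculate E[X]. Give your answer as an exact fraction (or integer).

E[X] = (1/6)·(-9) + (1/6)·(-7) + (1/10)·(-5) + (3/10)·(-1) + (1/15)·8 + (1/5)·12
     = -8/15

-8/15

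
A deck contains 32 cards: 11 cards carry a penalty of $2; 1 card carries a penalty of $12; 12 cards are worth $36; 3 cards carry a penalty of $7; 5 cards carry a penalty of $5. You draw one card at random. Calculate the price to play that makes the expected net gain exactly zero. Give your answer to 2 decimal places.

E[payout] = (11/32)·(-2) + (1/32)·(-12) + (12/32)·36 + (3/32)·(-7) + (5/32)·(-5) = 11
Fair fee = E[payout] = 11 ≈ $11.00

$11.00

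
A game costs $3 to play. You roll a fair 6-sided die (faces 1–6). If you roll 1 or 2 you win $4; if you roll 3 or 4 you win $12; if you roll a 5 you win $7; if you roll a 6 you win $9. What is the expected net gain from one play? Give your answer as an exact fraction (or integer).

E[payout] = (1/3)·4 + (1/6)·7 + (1/6)·9 + (1/3)·12 = 8
Expected profit = 8 − 3 = 5

$5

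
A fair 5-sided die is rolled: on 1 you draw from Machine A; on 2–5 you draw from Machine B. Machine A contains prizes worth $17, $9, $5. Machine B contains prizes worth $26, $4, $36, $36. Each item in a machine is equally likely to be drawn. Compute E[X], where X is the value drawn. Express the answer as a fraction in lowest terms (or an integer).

E[X | Machine A] = (17 + 9 + 5)/3 = 31/3
E[X | Machine B] = (26 + 4 + 36 + 36)/4 = 51/2
E[X] = (1/5)·31/3 + (4/5)·51/2 = 337/15

337/15 dollars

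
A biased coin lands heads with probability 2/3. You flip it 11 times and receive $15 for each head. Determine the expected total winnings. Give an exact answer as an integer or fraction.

E[#heads] = 11·2/3 = 22/3 (linearity over flips).
E[winnings] = 15·22/3 = 110.

$110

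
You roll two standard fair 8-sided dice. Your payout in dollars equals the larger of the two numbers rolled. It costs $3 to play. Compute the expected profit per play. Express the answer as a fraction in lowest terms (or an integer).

Distribution of the larger of the two numbers rolled: 1 w.p. 1/64, 2 w.p. 3/64, 3 w.p. 5/64, 4 w.p. 7/64, 5 w.p. 9/64, 6 w.p. 11/64, …
E[payout] = (1/64)·1 + (3/64)·2 + (5/64)·3 + (7/64)·4 + (9/64)·5 + (11/64)·6 + (13/64)·7 + (15/64)·8 = 93/16
Expected profit = 93/16 − 3 = 45/16

45/16 dollars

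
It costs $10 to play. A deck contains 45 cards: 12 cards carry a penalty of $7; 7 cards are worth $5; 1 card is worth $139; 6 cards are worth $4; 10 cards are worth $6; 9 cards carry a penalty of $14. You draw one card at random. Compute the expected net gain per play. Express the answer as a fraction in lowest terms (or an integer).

E[payout] = (12/45)·(-7) + (7/45)·5 + (1/45)·139 + (6/45)·4 + (10/45)·6 + (9/45)·(-14) = 16/15
Expected profit = 16/15 − 10 = -134/15

-134/15 dollars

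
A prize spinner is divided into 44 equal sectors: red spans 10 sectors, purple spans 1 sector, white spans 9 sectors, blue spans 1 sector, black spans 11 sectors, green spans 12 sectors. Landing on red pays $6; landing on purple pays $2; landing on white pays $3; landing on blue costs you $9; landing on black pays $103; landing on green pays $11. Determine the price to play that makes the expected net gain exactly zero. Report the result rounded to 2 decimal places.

E[payout] = (10/44)·6 + (1/44)·2 + (9/44)·3 + (1/44)·(-9) + (11/44)·103 + (12/44)·11 = 1345/44
Fair fee = E[payout] = 1345/44 ≈ $30.57

$30.57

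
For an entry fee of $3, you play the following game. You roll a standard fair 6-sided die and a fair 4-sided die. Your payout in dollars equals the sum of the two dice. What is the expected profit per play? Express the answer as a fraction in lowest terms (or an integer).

$3

Distribution of the sum of the two dice: 2 w.p. 1/24, 3 w.p. 1/12, 4 w.p. 1/8, 5 w.p. 1/6, 6 w.p. 1/6, 7 w.p. 1/6, …
E[payout] = (1/24)·2 + (1/12)·3 + (1/8)·4 + (1/6)·5 + (1/6)·6 + (1/6)·7 + (1/8)·8 + (1/12)·9 + (1/24)·10 = 6
Expected profit = 6 − 3 = 3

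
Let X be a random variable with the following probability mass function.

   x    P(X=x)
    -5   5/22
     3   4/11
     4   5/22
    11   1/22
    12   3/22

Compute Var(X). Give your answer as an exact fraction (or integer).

316/11

E[X] = (5/22)·(-5) + (4/11)·3 + (5/22)·4 + (1/22)·11 + (3/22)·12 = 3
E[X²] = (5/22)·25 + (4/11)·9 + (5/22)·16 + (1/22)·121 + (3/22)·144 = 415/11
Var(X) = 415/11 − (3)² = 316/11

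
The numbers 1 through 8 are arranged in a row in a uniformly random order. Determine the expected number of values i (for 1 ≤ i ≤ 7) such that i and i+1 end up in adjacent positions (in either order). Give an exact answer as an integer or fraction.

7/4

For each i ∈ {1,…,7}, let Xᵢ = 1 if i and i+1 are adjacent. P(Xᵢ=1) = 2·(8−1)!/8! = 2/8.
By linearity, E[ΣXᵢ] = (7)·(2/8) = 7/4.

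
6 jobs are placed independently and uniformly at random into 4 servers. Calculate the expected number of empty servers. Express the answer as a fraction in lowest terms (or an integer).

Let Xⱼ=1 if server j is empty. P(Xⱼ=1) = ((4-1)/4)^6 = 729/4096.
By linearity, E[#empty] = 4·729/4096 = 729/1024.

729/1024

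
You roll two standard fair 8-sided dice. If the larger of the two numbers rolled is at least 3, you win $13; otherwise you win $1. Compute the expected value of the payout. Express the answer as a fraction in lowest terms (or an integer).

E[payout] = (1/16)·1 + (15/16)·13 = 49/4

49/4 dollars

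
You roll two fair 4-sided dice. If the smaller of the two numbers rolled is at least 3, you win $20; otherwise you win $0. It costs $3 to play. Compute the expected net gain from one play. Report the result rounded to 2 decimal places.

$2.00

E[payout] = (3/4)·0 + (1/4)·20 = 5
Expected profit = 5 − 3 = 2 ≈ $2.00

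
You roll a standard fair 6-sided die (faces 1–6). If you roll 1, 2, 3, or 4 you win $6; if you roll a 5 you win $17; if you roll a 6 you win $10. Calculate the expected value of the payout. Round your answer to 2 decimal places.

$8.50

E[payout] = (2/3)·6 + (1/6)·10 + (1/6)·17 = 17/2
≈ $8.50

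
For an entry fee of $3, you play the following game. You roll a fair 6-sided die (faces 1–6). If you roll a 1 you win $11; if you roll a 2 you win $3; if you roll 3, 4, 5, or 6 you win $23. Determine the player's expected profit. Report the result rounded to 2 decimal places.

$14.67

E[payout] = (1/6)·3 + (1/6)·11 + (2/3)·23 = 53/3
Expected profit = 53/3 − 3 = 44/3 ≈ $14.67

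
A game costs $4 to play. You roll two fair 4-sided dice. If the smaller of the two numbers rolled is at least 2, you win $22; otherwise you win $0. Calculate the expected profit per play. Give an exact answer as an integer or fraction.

E[payout] = (7/16)·0 + (9/16)·22 = 99/8
Expected profit = 99/8 − 4 = 67/8

67/8 dollars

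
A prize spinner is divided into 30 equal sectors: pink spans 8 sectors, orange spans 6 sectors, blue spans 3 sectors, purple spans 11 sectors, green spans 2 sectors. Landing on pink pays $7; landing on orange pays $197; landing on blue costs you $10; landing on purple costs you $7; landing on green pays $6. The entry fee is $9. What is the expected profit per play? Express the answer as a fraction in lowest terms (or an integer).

E[payout] = (8/30)·7 + (6/30)·197 + (3/30)·(-10) + (11/30)·(-7) + (2/30)·6 = 381/10
Expected profit = 381/10 − 9 = 291/10

291/10 dollars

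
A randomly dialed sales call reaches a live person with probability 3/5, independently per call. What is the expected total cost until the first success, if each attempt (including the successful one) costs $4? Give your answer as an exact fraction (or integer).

20/3 dollars

E[#attempts] = 1/p = 5/3; E[cost] = 4·5/3 = 20/3.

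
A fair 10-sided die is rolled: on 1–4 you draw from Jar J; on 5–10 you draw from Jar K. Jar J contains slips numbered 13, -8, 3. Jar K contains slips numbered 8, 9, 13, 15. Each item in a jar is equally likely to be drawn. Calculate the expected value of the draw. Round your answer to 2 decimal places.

7.82

E[X | Jar J] = (13 − 8 + 3)/3 = 8/3
E[X | Jar K] = (8 + 9 + 13 + 15)/4 = 45/4
E[X] = (2/5)·8/3 + (3/5)·45/4 = 469/60 ≈ 7.82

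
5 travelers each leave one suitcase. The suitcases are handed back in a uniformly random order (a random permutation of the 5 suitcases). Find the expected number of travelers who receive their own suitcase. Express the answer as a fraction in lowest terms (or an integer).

1

Let Xᵢ = 1 if person i gets their own suitcase. For each i, P(Xᵢ=1) = 1/5.
By linearity of expectation, E[X₁+…+X_5] = 5·(1/5) = 1.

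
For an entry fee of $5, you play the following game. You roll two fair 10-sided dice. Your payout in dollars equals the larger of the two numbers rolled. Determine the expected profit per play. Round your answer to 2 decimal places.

Distribution of the larger of the two numbers rolled: 1 w.p. 1/100, 2 w.p. 3/100, 3 w.p. 1/20, 4 w.p. 7/100, 5 w.p. 9/100, 6 w.p. 11/100, …
E[payout] = (1/100)·1 + (3/100)·2 + (1/20)·3 + (7/100)·4 + (9/100)·5 + (11/100)·6 + (13/100)·7 + (3/20)·8 + (17/100)·9 + (19/100)·10 = 143/20
Expected profit = 143/20 − 5 = 43/20 ≈ $2.15

$2.15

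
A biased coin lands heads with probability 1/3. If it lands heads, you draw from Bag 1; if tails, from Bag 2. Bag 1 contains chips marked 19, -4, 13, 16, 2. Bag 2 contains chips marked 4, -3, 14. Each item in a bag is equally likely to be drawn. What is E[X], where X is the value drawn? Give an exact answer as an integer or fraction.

32/5

E[X | Bag 1] = (19 − 4 + 13 + 16 + 2)/5 = 46/5
E[X | Bag 2] = (4 − 3 + 14)/3 = 5
E[X] = (1/3)·46/5 + (2/3)·5 = 32/5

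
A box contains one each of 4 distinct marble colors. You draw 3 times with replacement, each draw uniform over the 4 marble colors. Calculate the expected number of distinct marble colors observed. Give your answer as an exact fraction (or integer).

Let Xⱼ=1 if type j appears at least once. P(Xⱼ=1) = 1 − ((4−1)/4)^3 = 37/64.
E[#distinct] = 4·37/64 = 37/16.

37/16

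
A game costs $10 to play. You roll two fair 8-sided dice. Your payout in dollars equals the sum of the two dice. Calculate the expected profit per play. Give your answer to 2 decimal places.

-$1.00

Distribution of the sum of the two dice: 2 w.p. 1/64, 3 w.p. 1/32, 4 w.p. 3/64, 5 w.p. 1/16, 6 w.p. 5/64, 7 w.p. 3/32, …
E[payout] = (1/64)·2 + (1/32)·3 + (3/64)·4 + (1/16)·5 + (5/64)·6 + (3/32)·7 + (7/64)·8 + (1/8)·9 + (7/64)·10 + (3/32)·11 + (5/64)·12 + (1/16)·13 + (3/64)·14 + (1/32)·15 + (1/64)·16 = 9
Expected profit = 9 − 10 = -1 ≈ -$1.00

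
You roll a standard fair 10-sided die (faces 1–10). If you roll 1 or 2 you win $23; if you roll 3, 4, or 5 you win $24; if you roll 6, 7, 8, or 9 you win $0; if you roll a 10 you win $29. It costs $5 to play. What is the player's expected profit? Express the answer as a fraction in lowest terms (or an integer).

E[payout] = (2/5)·0 + (1/5)·23 + (3/10)·24 + (1/10)·29 = 147/10
Expected profit = 147/10 − 5 = 97/10

97/10 dollars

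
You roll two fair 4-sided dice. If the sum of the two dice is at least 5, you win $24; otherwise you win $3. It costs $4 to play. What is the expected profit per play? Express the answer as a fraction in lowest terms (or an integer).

E[payout] = (3/8)·3 + (5/8)·24 = 129/8
Expected profit = 129/8 − 4 = 97/8

97/8 dollars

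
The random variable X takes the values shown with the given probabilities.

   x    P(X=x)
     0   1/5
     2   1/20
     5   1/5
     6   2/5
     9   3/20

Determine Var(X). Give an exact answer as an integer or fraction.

E[X] = (1/5)·0 + (1/20)·2 + (1/5)·5 + (2/5)·6 + (3/20)·9 = 97/20
E[X²] = (1/5)·0 + (1/20)·4 + (1/5)·25 + (2/5)·36 + (3/20)·81 = 127/4
Var(X) = 127/4 − (97/20)² = 3291/400

3291/400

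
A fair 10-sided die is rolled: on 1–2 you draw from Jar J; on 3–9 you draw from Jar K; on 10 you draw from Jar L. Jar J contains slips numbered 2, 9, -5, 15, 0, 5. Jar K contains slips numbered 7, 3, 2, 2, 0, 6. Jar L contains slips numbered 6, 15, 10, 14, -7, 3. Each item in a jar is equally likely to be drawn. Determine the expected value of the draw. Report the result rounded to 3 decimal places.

3.883

E[X | Jar J] = (2 + 9 − 5 + 15 + 0 + 5)/6 = 13/3
E[X | Jar K] = (7 + 3 + 2 + 2 + 0 + 6)/6 = 10/3
E[X | Jar L] = (6 + 15 + 10 + 14 − 7 + 3)/6 = 41/6
E[X] = (1/5)·13/3 + (7/10)·10/3 + (1/10)·41/6 = 233/60 ≈ 3.883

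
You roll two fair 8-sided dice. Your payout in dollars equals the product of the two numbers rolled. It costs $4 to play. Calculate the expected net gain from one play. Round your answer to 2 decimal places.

Distribution of the product of the two numbers rolled: 1 w.p. 1/64, 2 w.p. 1/32, 3 w.p. 1/32, 4 w.p. 3/64, 5 w.p. 1/32, 6 w.p. 1/16, …
E[payout] = (1/64)·1 + (1/32)·2 + (1/32)·3 + (3/64)·4 + (1/32)·5 + (1/16)·6 + (1/32)·7 + (1/16)·8 + (1/64)·9 + (1/32)·10 + (1/16)·12 + (1/32)·14 + (1/32)·15 + (3/64)·16 + (1/32)·18 + (1/32)·20 + (1/32)·21 + (1/16)·24 + (1/64)·25 + (1/32)·28 + (1/32)·30 + (1/32)·32 + (1/32)·35 + (1/64)·36 + (1/32)·40 + (1/32)·42 + (1/32)·48 + (1/64)·49 + (1/32)·56 + (1/64)·64 = 81/4
Expected profit = 81/4 − 4 = 65/4 ≈ $16.25

$16.25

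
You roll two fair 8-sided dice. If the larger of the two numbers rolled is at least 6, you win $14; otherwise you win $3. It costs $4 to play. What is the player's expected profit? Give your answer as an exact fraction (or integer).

365/64 dollars

E[payout] = (25/64)·3 + (39/64)·14 = 621/64
Expected profit = 621/64 − 4 = 365/64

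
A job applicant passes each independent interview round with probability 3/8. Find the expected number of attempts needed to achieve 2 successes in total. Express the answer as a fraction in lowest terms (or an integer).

By linearity (sum of 2 independent geometric waits), E[trials] = 2/p = 2/(3/8) = 16/3.

16/3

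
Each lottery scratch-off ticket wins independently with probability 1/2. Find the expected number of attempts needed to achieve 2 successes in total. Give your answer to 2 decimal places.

4.00

By linearity (sum of 2 independent geometric waits), E[trials] = 2/p = 2/(1/2) = 4.
≈ 4.00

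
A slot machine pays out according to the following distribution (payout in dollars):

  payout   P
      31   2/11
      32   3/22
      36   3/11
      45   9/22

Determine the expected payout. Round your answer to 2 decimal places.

E[X] = (2/11)·31 + (3/22)·32 + (3/11)·36 + (9/22)·45
     = 841/22 ≈ 38.23

$38.23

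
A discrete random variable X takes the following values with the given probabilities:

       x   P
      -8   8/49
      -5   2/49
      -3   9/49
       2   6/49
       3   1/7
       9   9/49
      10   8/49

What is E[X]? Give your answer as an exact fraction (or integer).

93/49

E[X] = (8/49)·(-8) + (2/49)·(-5) + (9/49)·(-3) + (6/49)·2 + (1/7)·3 + (9/49)·9 + (8/49)·10
     = 93/49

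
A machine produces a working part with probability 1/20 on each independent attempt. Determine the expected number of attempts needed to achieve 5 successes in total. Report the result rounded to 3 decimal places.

100.000

By linearity (sum of 5 independent geometric waits), E[trials] = 5/p = 5/(1/20) = 100.
≈ 100.000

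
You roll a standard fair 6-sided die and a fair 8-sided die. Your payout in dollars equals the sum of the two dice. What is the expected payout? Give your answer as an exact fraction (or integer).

Distribution of the sum of the two dice: 2 w.p. 1/48, 3 w.p. 1/24, 4 w.p. 1/16, 5 w.p. 1/12, 6 w.p. 5/48, 7 w.p. 1/8, …
E[payout] = (1/48)·2 + (1/24)·3 + (1/16)·4 + (1/12)·5 + (5/48)·6 + (1/8)·7 + (1/8)·8 + (1/8)·9 + (5/48)·10 + (1/12)·11 + (1/16)·12 + (1/24)·13 + (1/48)·14 = 8

$8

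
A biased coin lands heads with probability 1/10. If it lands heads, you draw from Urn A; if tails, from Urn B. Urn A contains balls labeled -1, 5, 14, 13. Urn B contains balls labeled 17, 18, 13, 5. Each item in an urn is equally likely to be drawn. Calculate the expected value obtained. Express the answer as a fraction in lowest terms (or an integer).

127/10

E[X | Urn A] = (-1 + 5 + 14 + 13)/4 = 31/4
E[X | Urn B] = (17 + 18 + 13 + 5)/4 = 53/4
E[X] = (1/10)·31/4 + (9/10)·53/4 = 127/10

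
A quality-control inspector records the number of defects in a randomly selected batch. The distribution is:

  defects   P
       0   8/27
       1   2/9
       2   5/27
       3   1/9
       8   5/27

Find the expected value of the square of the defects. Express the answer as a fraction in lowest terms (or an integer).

E[X²] = (8/27)·0 + (2/9)·1 + (5/27)·4 + (1/9)·9 + (5/27)·64
     = 373/27

373/27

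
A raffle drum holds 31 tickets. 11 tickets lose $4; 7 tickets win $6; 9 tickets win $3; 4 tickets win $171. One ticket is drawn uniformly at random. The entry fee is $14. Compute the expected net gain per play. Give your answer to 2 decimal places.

E[payout] = (11/31)·(-4) + (7/31)·6 + (9/31)·3 + (4/31)·171 = 709/31
Expected profit = 709/31 − 14 = 275/31 ≈ $8.87

$8.87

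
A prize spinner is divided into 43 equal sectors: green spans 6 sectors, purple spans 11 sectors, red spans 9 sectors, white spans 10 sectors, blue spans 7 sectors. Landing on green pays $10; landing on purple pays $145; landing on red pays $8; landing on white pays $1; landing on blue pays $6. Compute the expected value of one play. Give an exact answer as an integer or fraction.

1779/43 dollars

E[payout] = (6/43)·10 + (11/43)·145 + (9/43)·8 + (10/43)·1 + (7/43)·6 = 1779/43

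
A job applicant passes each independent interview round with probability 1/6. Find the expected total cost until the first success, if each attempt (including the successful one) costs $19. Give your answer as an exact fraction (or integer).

E[#attempts] = 1/p = 6; E[cost] = 19·6 = 114.

$114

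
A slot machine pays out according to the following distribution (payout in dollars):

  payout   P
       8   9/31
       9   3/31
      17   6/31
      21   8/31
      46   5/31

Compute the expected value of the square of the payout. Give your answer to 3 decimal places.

537.452

E[X²] = (9/31)·64 + (3/31)·81 + (6/31)·289 + (8/31)·441 + (5/31)·2116
     = 16661/31 ≈ 537.452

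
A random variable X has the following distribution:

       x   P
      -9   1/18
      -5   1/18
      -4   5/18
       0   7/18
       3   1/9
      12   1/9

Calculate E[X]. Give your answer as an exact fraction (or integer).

-2/9

E[X] = (1/18)·(-9) + (1/18)·(-5) + (5/18)·(-4) + (7/18)·0 + (1/9)·3 + (1/9)·12
     = -2/9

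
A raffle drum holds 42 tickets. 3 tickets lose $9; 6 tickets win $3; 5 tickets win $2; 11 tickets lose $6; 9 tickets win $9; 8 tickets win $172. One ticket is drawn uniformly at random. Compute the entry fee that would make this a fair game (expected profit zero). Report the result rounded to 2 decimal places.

$33.14

E[payout] = (3/42)·(-9) + (6/42)·3 + (5/42)·2 + (11/42)·(-6) + (9/42)·9 + (8/42)·172 = 232/7
Fair fee = E[payout] = 232/7 ≈ $33.14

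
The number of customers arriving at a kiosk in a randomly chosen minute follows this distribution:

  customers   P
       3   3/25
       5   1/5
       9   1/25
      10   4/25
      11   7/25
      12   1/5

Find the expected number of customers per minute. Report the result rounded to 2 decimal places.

8.80

E[X] = (3/25)·3 + (1/5)·5 + (1/25)·9 + (4/25)·10 + (7/25)·11 + (1/5)·12
     = 44/5 ≈ 8.80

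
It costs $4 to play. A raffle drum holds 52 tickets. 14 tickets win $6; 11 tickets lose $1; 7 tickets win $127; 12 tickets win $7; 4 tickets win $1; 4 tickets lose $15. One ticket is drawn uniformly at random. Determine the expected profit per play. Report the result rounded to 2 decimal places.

$15.04

E[payout] = (14/52)·6 + (11/52)·(-1) + (7/52)·127 + (12/52)·7 + (4/52)·1 + (4/52)·(-15) = 495/26
Expected profit = 495/26 − 4 = 391/26 ≈ $15.04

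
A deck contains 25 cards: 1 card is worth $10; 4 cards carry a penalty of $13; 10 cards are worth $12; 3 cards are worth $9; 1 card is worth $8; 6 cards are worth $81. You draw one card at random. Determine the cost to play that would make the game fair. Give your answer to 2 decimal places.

$23.96

E[payout] = (1/25)·10 + (4/25)·(-13) + (10/25)·12 + (3/25)·9 + (1/25)·8 + (6/25)·81 = 599/25
Fair fee = E[payout] = 599/25 ≈ $23.96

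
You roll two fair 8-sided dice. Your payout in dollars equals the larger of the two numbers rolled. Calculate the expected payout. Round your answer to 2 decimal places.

$5.81

Distribution of the larger of the two numbers rolled: 1 w.p. 1/64, 2 w.p. 3/64, 3 w.p. 5/64, 4 w.p. 7/64, 5 w.p. 9/64, 6 w.p. 11/64, …
E[payout] = (1/64)·1 + (3/64)·2 + (5/64)·3 + (7/64)·4 + (9/64)·5 + (11/64)·6 + (13/64)·7 + (15/64)·8 = 93/16
≈ $5.81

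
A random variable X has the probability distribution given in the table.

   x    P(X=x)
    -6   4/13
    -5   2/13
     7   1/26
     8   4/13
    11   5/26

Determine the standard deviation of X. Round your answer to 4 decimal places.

7.4022

E[X] = 29/13, E[X²] = 777/13
Var(X) = E[X²] − (E[X])² = 777/13 − 841/169 = 9260/169
SD(X) = √(9260/169) ≈ 7.4022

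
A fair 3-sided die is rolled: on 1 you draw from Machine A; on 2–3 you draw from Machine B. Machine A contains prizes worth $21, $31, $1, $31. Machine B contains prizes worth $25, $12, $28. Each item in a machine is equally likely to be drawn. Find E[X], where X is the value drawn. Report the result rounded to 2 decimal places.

$21.44

E[X | Machine A] = (21 + 31 + 1 + 31)/4 = 21
E[X | Machine B] = (25 + 12 + 28)/3 = 65/3
E[X] = (1/3)·21 + (2/3)·65/3 = 193/9 ≈ 21.44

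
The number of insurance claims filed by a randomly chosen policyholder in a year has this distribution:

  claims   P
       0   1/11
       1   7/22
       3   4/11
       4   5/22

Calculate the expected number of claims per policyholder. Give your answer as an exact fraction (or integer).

51/22

E[X] = (1/11)·0 + (7/22)·1 + (4/11)·3 + (5/22)·4
     = 51/22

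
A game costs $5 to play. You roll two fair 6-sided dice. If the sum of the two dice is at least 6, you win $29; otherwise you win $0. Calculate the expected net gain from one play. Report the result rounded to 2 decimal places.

$15.94

E[payout] = (5/18)·0 + (13/18)·29 = 377/18
Expected profit = 377/18 − 5 = 287/18 ≈ $15.94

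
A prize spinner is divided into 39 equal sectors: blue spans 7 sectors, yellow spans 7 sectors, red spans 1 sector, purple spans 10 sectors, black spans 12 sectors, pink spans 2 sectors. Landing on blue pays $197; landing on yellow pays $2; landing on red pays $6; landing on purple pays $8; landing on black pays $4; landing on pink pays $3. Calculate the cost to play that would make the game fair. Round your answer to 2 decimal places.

E[payout] = (7/39)·197 + (7/39)·2 + (1/39)·6 + (10/39)·8 + (12/39)·4 + (2/39)·3 = 511/13
Fair fee = E[payout] = 511/13 ≈ $39.31

$39.31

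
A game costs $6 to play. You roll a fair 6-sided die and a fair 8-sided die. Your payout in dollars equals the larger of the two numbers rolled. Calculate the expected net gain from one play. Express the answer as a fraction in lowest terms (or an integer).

Distribution of the larger of the two numbers rolled: 1 w.p. 1/48, 2 w.p. 1/16, 3 w.p. 5/48, 4 w.p. 7/48, 5 w.p. 3/16, 6 w.p. 11/48, …
E[payout] = (1/48)·1 + (1/16)·2 + (5/48)·3 + (7/48)·4 + (3/16)·5 + (11/48)·6 + (1/8)·7 + (1/8)·8 = 251/48
Expected profit = 251/48 − 6 = -37/48

-37/48 dollars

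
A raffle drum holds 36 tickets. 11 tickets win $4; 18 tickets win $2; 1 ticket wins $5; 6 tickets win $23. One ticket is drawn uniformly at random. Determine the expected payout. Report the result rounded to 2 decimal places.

$6.19

E[payout] = (11/36)·4 + (18/36)·2 + (1/36)·5 + (6/36)·23 = 223/36
≈ $6.19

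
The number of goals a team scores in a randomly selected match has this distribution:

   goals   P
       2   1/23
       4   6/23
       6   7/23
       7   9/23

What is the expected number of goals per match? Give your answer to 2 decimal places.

E[X] = (1/23)·2 + (6/23)·4 + (7/23)·6 + (9/23)·7
     = 131/23 ≈ 5.70

5.70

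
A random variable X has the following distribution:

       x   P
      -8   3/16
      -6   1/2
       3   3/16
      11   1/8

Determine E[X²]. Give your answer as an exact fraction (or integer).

749/16

E[X²] = (3/16)·64 + (1/2)·36 + (3/16)·9 + (1/8)·121
     = 749/16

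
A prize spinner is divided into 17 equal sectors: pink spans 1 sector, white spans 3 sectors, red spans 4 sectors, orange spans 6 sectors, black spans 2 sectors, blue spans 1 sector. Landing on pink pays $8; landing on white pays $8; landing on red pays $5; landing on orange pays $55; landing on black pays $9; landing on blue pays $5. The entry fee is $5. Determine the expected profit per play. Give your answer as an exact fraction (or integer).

320/17 dollars

E[payout] = (1/17)·8 + (3/17)·8 + (4/17)·5 + (6/17)·55 + (2/17)·9 + (1/17)·5 = 405/17
Expected profit = 405/17 − 5 = 320/17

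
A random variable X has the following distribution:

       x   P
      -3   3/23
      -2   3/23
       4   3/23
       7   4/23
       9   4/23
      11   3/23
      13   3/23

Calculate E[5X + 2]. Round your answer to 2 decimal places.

30.91

E[5x+2] = (3/23)·(-13) + (3/23)·(-8) + (3/23)·22 + (4/23)·37 + (4/23)·47 + (3/23)·57 + (3/23)·67
     = 711/23 ≈ 30.91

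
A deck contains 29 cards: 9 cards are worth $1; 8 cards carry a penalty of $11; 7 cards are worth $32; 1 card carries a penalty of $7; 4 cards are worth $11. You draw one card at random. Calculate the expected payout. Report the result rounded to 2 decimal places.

$6.28

E[payout] = (9/29)·1 + (8/29)·(-11) + (7/29)·32 + (1/29)·(-7) + (4/29)·11 = 182/29
≈ $6.28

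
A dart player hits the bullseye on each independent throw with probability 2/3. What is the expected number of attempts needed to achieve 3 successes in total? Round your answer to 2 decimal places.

By linearity (sum of 3 independent geometric waits), E[trials] = 3/p = 3/(2/3) = 9/2.
≈ 4.50

4.50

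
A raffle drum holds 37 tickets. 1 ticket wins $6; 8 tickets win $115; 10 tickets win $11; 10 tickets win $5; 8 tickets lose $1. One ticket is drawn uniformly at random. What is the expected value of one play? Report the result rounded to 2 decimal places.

E[payout] = (1/37)·6 + (8/37)·115 + (10/37)·11 + (10/37)·5 + (8/37)·(-1) = 1078/37
≈ $29.14

$29.14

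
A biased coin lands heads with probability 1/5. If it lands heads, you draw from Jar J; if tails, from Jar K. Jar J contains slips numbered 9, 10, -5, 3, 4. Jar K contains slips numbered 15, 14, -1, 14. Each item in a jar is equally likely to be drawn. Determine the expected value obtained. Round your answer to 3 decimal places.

9.240

E[X | Jar J] = (9 + 10 − 5 + 3 + 4)/5 = 21/5
E[X | Jar K] = (15 + 14 − 1 + 14)/4 = 21/2
E[X] = (1/5)·21/5 + (4/5)·21/2 = 231/25 ≈ 9.240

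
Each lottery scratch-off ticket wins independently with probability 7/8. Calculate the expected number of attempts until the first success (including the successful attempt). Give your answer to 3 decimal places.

1.143

For a geometric distribution, E[trials] = 1/p = 1/(7/8) = 8/7.
≈ 1.143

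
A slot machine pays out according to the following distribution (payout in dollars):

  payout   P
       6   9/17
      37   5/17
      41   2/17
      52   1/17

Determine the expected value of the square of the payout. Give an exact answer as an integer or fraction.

E[X²] = (9/17)·36 + (5/17)·1369 + (2/17)·1681 + (1/17)·2704
     = 13235/17

13235/17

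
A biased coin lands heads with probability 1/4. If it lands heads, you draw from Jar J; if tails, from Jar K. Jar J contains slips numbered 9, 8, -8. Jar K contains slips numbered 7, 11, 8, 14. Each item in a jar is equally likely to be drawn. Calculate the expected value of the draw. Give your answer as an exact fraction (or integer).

33/4

E[X | Jar J] = (9 + 8 − 8)/3 = 3
E[X | Jar K] = (7 + 11 + 8 + 14)/4 = 10
E[X] = (1/4)·3 + (3/4)·10 = 33/4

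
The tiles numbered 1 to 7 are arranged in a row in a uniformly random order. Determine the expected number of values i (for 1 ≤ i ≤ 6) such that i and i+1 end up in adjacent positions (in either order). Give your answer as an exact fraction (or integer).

12/7

For each i ∈ {1,…,6}, let Xᵢ = 1 if i and i+1 are adjacent. P(Xᵢ=1) = 2·(7−1)!/7! = 2/7.
By linearity, E[ΣXᵢ] = (6)·(2/7) = 12/7.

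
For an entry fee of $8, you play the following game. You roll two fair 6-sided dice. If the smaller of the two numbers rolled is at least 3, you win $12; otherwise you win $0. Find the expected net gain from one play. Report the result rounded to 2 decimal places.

-$2.67

E[payout] = (5/9)·0 + (4/9)·12 = 16/3
Expected profit = 16/3 − 8 = -8/3 ≈ -$2.67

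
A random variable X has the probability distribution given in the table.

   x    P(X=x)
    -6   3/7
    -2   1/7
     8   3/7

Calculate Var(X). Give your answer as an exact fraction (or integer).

E[X] = (3/7)·(-6) + (1/7)·(-2) + (3/7)·8 = 4/7
E[X²] = (3/7)·36 + (1/7)·4 + (3/7)·64 = 304/7
Var(X) = 304/7 − (4/7)² = 2112/49

2112/49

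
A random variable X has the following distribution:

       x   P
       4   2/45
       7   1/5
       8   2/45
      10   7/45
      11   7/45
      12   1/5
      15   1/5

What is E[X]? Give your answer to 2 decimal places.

10.60

E[X] = (2/45)·4 + (1/5)·7 + (2/45)·8 + (7/45)·10 + (7/45)·11 + (1/5)·12 + (1/5)·15
     = 53/5 ≈ 10.60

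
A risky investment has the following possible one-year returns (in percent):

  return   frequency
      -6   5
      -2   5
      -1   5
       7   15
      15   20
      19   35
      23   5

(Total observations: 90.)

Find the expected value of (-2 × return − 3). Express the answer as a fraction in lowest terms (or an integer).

Total = 90, so P(return=-6) = 5/90, etc.
E[-2x-3] = (1/18)·9 + (1/18)·1 + (1/18)·(-1) + (1/6)·(-17) + (2/9)·(-33) + (7/18)·(-41) + (1/18)·(-49)
     = -85/3

-85/3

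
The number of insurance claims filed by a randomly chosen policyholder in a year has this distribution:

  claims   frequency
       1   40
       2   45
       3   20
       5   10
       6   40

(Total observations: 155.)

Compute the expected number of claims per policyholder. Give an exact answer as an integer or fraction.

Total = 155, so P(claims=1) = 40/155, etc.
E[X] = (8/31)·1 + (9/31)·2 + (4/31)·3 + (2/31)·5 + (8/31)·6
     = 96/31

96/31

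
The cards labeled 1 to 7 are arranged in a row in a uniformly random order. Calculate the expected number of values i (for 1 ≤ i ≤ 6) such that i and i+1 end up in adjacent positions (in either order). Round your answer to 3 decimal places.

1.714

For each i ∈ {1,…,6}, let Xᵢ = 1 if i and i+1 are adjacent. P(Xᵢ=1) = 2·(7−1)!/7! = 2/7.
By linearity, E[ΣXᵢ] = (6)·(2/7) = 12/7.
≈ 1.714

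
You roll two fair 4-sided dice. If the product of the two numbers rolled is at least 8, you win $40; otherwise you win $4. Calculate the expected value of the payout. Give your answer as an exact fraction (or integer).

35/2 dollars

E[payout] = (5/8)·4 + (3/8)·40 = 35/2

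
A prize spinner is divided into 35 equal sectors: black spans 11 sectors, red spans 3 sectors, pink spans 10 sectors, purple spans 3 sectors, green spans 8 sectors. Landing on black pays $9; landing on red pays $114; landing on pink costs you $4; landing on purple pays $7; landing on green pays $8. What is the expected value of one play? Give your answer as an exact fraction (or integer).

486/35 dollars

E[payout] = (11/35)·9 + (3/35)·114 + (10/35)·(-4) + (3/35)·7 + (8/35)·8 = 486/35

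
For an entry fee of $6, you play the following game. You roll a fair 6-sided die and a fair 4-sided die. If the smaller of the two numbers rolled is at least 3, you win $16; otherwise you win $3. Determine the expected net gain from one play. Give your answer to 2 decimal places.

$1.33

E[payout] = (2/3)·3 + (1/3)·16 = 22/3
Expected profit = 22/3 − 6 = 4/3 ≈ $1.33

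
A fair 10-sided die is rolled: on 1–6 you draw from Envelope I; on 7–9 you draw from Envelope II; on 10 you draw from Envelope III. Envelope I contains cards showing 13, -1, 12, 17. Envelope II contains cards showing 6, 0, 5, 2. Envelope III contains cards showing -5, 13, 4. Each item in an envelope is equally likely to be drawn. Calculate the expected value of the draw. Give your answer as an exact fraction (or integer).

E[X | Envelope I] = (13 − 1 + 12 + 17)/4 = 41/4
E[X | Envelope II] = (6 + 0 + 5 + 2)/4 = 13/4
E[X | Envelope III] = (-5 + 13 + 4)/3 = 4
E[X] = (3/5)·41/4 + (3/10)·13/4 + (1/10)·4 = 301/40

301/40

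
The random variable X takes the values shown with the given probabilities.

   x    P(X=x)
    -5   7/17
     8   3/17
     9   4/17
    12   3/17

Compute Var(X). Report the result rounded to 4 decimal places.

53.1834

E[X] = (7/17)·(-5) + (3/17)·8 + (4/17)·9 + (3/17)·12 = 61/17
E[X²] = (7/17)·25 + (3/17)·64 + (4/17)·81 + (3/17)·144 = 1123/17
Var(X) = 1123/17 − (61/17)² = 15370/289 ≈ 53.1834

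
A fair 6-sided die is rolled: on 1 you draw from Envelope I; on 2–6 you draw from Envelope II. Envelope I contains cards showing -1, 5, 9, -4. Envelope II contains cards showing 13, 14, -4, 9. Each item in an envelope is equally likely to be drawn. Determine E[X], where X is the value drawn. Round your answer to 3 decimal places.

E[X | Envelope I] = (-1 + 5 + 9 − 4)/4 = 9/4
E[X | Envelope II] = (13 + 14 − 4 + 9)/4 = 8
E[X] = (1/6)·9/4 + (5/6)·8 = 169/24 ≈ 7.042

7.042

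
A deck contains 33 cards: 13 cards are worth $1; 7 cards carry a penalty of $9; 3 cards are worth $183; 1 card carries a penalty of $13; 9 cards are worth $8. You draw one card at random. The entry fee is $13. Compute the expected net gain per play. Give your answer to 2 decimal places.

$3.91

E[payout] = (13/33)·1 + (7/33)·(-9) + (3/33)·183 + (1/33)·(-13) + (9/33)·8 = 186/11
Expected profit = 186/11 − 13 = 43/11 ≈ $3.91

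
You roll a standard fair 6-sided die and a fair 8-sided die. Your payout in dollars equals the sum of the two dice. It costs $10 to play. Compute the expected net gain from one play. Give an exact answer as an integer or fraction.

-$2

Distribution of the sum of the two dice: 2 w.p. 1/48, 3 w.p. 1/24, 4 w.p. 1/16, 5 w.p. 1/12, 6 w.p. 5/48, 7 w.p. 1/8, …
E[payout] = (1/48)·2 + (1/24)·3 + (1/16)·4 + (1/12)·5 + (5/48)·6 + (1/8)·7 + (1/8)·8 + (1/8)·9 + (5/48)·10 + (1/12)·11 + (1/16)·12 + (1/24)·13 + (1/48)·14 = 8
Expected profit = 8 − 10 = -2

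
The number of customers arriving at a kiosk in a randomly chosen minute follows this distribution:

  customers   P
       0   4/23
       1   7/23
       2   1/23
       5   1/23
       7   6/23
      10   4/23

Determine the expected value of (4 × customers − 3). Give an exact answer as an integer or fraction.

E[4x-3] = (4/23)·(-3) + (7/23)·1 + (1/23)·5 + (1/23)·17 + (6/23)·25 + (4/23)·37
     = 315/23

315/23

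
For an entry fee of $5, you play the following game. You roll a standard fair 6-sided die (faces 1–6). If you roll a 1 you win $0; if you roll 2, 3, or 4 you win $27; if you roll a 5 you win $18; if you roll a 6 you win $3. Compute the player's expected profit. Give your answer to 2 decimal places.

E[payout] = (1/6)·0 + (1/6)·3 + (1/6)·18 + (1/2)·27 = 17
Expected profit = 17 − 5 = 12 ≈ $12.00

$12.00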